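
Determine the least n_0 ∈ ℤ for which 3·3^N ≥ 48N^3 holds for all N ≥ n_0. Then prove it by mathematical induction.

n_0 = 9

At N = 8: 19683 < 24576, so the inequality fails and n_0 ≥ 9. We prove 3·3^N ≥ 48N^3 for all N ≥ 9.
Base case (N = 9): 3·3^N = 59049 and 48N^3 = 34992, so 59049 ≥ 34992.
For the inductive step, assume it holds for an arbitrary i ≥ 9, so 3·3^i ≥ 48i^3.
Then 3·3^(i + 1) = 3·(3·3^i) ≥ 3·(48i^3).
Also, for i ≥ 9 we have 3·(48i^3) ≥ 48(i+1)^3, since 3 ≥ (1 + 1/i)^3 for all i ≥ 9.
Combining, 3·3^(i + 1) ≥ 48(i+1)^3.
This completes the induction.
Hence the smallest such n_0 is 9.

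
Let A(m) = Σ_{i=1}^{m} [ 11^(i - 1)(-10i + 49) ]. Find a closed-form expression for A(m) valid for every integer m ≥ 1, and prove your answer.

We claim A(m) = 11^m(-m + 5) - 5 for all m ≥ 1.
Base step (m = 1): A(1) = 39, and the closed form gives 39. They agree.
Inductive step: suppose the statement holds for some i ≥ 1, so A(i) = 11^i(-i + 5) - 5.
Then A(i+1) = A(i) + (11^i(-10i + 39)) = (11^i(-i + 5) - 5) + (11^i(-10i + 39)).
Simplifying, A(i+1) = -11·11^i·i + 44·11^i - 5 = 11^(i+1)(-(i+1) + 5) - 5,
which is the closed form with m = i+1.
By induction, the statement is established for all m ≥ 1.

A(m) = 11^m(-m + 5) - 5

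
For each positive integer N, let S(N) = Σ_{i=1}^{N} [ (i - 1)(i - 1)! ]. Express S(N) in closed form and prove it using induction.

S(N) = N! - 1

We claim S(N) = N! - 1 for all N ≥ 1.
Base step (N = 1): S(1) = 0, and the closed form gives 0. They agree.
For the inductive step, assume it holds for an arbitrary i ≥ 1, so S(i) = i! - 1.
Then S(i+1) = S(i) + (i·i!) = (i! - 1) + (i·i!).
Simplifying, S(i+1) = (i+1)! - 1,
which is the closed form with N = i+1.
By induction, the statement is established for all N ≥ 1.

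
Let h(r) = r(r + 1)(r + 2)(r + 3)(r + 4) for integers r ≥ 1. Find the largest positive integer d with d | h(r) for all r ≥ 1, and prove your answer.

d = 120

Computing the first values: h(1) = 120 and h(2) = 720; gcd(120, 720) = 120, so d ≤ 120.
We prove 120 | r(r + 1)(r + 2)(r + 3)(r + 4) for all r ≥ 1 by induction on r.
Base case (r = 1): h(1) = 120 = 120·(1), so 120 | h(1).
For the inductive step, assume it holds for an arbitrary j ≥ 1, i.e. 120 | h(j). Then
h(j+1) − h(j) = (j+1)·(j+2)·(j+3)·(j+4)·(j+5) − j·(j+1)·(j+2)·(j+3)·(j+4) = (j+1)·(j+2)·(j+3)·(j+4)·[(j+5) − j] = 5·(j+1)·(j+2)·(j+3)·(j+4). The product of 4 consecutive integers is divisible by (4)! = 24, so h(j+1) − h(j) is divisible by 5·24 = 120. By the inductive hypothesis 120 | h(j), hence 120 | h(j+1).
Hence, by induction on r, the claim holds for every r ≥ 1.
Therefore the largest such d is 120.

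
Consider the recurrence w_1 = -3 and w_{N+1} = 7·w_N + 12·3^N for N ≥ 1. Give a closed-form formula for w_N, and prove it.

w_N = -3^(N + 1) + 6·7^(N - 1)

Computing the first terms: w_1 = -3, w_2 = 15, w_3 = 213. This suggests w_N = -3^(N + 1) + 6·7^(N - 1).
For the base case N = 1: the formula gives -3 = -3 = w_1.
Inductive step: suppose the statement holds for some p ≥ 1, so w_p = -3^(p + 1) + 6·7^(p - 1).
Then w_{p+1} = 7·w_p + 12·3^p = 7·(-3^(p + 1) + 6·7^(p - 1)) + 12·3^p = -3^(p + 2) + 6·7^p = -3^((p+1) + 1) + 6·7^((p+1) - 1),
which is the claimed formula at N = p+1.
Hence, by induction on N, the claim holds for every N ≥ 1.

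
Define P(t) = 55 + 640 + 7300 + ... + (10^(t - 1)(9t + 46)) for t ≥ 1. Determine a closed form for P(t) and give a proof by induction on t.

P(t) = 10^t(t + 5) - 5

We claim P(t) = 10^t(t + 5) - 5 for all t ≥ 1.
When t = 1: P(1) = 55, and the closed form gives 55. They agree.
Inductive step: suppose the statement holds for some k ≥ 1, so P(k) = 10^k(k + 5) - 5.
Then P(k+1) = P(k) + (10^k(9k + 55)) = (10^k(k + 5) - 5) + (10^k(9k + 55)).
Simplifying, P(k+1) = 10·10^k·k + 60·10^k - 5 = 10^(k+1)((k+1) + 5) - 5,
which is the closed form with t = k+1.
By induction, the statement is established for all t ≥ 1.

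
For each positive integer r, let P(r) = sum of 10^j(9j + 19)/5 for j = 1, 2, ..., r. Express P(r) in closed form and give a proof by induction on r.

We claim P(r) = 2·10^r(r + 2) - 4 for all r ≥ 1.
Base case (r = 1): P(1) = 56, and the closed form gives 56. They agree.
Inductive step: suppose the statement holds for some j ≥ 1, so P(j) = 2·10^j(j + 2) - 4.
Then P(j+1) = P(j) + (10^j(18j + 56)) = (2·10^j(j + 2) - 4) + (10^j(18j + 56)).
Simplifying, P(j+1) = 20·10^j·j + 60·10^j - 4 = 2·10^(j+1)((j+1) + 2) - 4,
which is the closed form with r = j+1.
Hence, by induction on r, the claim holds for every r ≥ 1.

P(r) = 2·10^r(r + 2) - 4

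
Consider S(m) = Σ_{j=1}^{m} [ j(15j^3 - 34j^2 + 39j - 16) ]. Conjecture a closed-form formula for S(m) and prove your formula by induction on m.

S(m) = m(m + 1)(3m^3 - 4m^2 + 5m - 2)

We claim S(m) = m(m + 1)(3m^3 - 4m^2 + 5m - 2) for all m ≥ 1.
Base case (m = 1): S(1) = 4, and the closed form gives 4. They agree.
Inductive step: suppose the statement holds for some j ≥ 1, so S(j) = j(3j^4 - j^3 + j^2 + 3j - 2).
Then S(j+1) = S(j) + (15j^4 + 26j^3 + 27j^2 + 20j + 4) = (j(3j^4 - j^3 + j^2 + 3j - 2)) + (15j^4 + 26j^3 + 27j^2 + 20j + 4).
Simplifying, S(j+1) = (j + 1)(j + 2)(3j^3 + 5j^2 + 6j + 2) = (j+1)((j+1) + 1)(3(j+1)^3 - 4(j+1)^2 + 5(j+1) - 2),
which is the closed form with m = j+1.
Hence, by induction on m, the claim holds for every m ≥ 1.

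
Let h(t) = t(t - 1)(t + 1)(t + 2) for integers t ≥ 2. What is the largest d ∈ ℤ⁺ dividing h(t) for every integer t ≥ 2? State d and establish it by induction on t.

d = 24

Computing the first values: h(2) = 24 and h(3) = 120; gcd(24, 120) = 24, so d ≤ 24.
We prove 24 | t(t - 1)(t + 1)(t + 2) for all t ≥ 2 by induction on t.
Base case (t = 2): h(2) = 24 = 24·(1), so 24 | h(2).
Inductive step: suppose the statement holds for some m ≥ 2, i.e. 24 | h(m). Then
h(m+1) − h(m) = m·(m+1)·(m+2)·(m+3) − (m-1)·m·(m+1)·(m+2) = m·(m+1)·(m+2)·[(m+3) − (m-1)] = 4·m·(m+1)·(m+2). The product of 3 consecutive integers is divisible by (3)! = 6, so h(m+1) − h(m) is divisible by 4·6 = 24. By the inductive hypothesis 24 | h(m), hence 24 | h(m+1).
This completes the induction.
Therefore the largest such d is 24.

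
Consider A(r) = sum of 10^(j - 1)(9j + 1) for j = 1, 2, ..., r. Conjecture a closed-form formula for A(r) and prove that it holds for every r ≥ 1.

A(r) = 10^r·r

We claim A(r) = 10^r·r for all r ≥ 1.
Base step (r = 1): A(1) = 10, and the closed form gives 10. They agree.
Inductive step: suppose the statement holds for some j ≥ 1, so A(j) = 10^j·j.
Then A(j+1) = A(j) + (10^j(9j + 10)) = (10^j·j) + (10^j(9j + 10)).
Simplifying, A(j+1) = 10^(j + 1)(j + 1) = 10^(j+1)·(j+1),
which is the closed form with r = j+1.
Hence, by induction on r, the claim holds for every r ≥ 1.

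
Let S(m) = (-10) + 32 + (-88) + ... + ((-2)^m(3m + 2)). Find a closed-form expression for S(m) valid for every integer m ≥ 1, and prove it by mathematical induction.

S(m) = 2(-2)^m(m + 1) - 2

We claim S(m) = 2(-2)^m(m + 1) - 2 for all m ≥ 1.
Base case (m = 1): S(1) = -10, and the closed form gives -10. They agree.
Inductive step: suppose the statement holds for some p ≥ 1, so S(p) = 2(-2)^p(p + 1) - 2.
Then S(p+1) = S(p) + ((-2)^(p + 1)(3p + 5)) = (2(-2)^p(p + 1) - 2) + ((-2)^(p + 1)(3p + 5)).
Simplifying, S(p+1) = -4(-2)^p·p - 8(-2)^p - 2 = 2(-2)^(p+1)((p+1) + 1) - 2,
which is the closed form with m = p+1.
By the principle of mathematical induction, the result holds for all m ≥ 1.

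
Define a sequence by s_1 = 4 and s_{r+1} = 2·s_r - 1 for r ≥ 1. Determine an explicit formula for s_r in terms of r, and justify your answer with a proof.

s_r = 3·2^(r - 1) + 1

Computing the first terms: s_1 = 4, s_2 = 7, s_3 = 13. This suggests s_r = 3·2^(r - 1) + 1.
Base case (r = 1): the formula gives 4 = 4 = s_1.
For the inductive step, assume it holds for an arbitrary p ≥ 1, so s_p = 3·2^(p - 1) + 1.
Then s_{p+1} = 2·s_p - 1 = 2·(3·2^(p - 1) + 1) - 1 = 3·2^p + 1 = 3·2^((p+1) - 1) + 1,
which is the claimed formula at r = p+1.
This completes the induction.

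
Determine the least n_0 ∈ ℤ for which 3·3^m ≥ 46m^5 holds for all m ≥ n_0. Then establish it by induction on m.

At m = 14: 14348907 < 24739904, so the inequality fails and n_0 ≥ 15. We prove 3·3^m ≥ 46m^5 for all m ≥ 15.
Base case (m = 15): 3·3^m = 43046721 and 46m^5 = 34931250, so 43046721 ≥ 34931250.
Suppose the result is true for m = j, so 3·3^j ≥ 46j^5.
Then 3·3^(j + 1) = 3·(3·3^j) ≥ 3·(46j^5).
Also, for j ≥ 15 we have 3·(46j^5) ≥ 46(j+1)^5, since 3 ≥ (1 + 1/j)^5 for all j ≥ 15.
Combining, 3·3^(j + 1) ≥ 46(j+1)^5.
This completes the induction.
Hence the smallest such n_0 is 15.

n_0 = 15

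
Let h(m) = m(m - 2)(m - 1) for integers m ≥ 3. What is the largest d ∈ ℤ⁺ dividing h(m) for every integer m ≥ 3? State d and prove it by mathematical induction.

d = 6

Computing the first values: h(3) = 6 and h(4) = 24; gcd(6, 24) = 6, so d ≤ 6.
We prove 6 | m(m - 2)(m - 1) for all m ≥ 3 by induction on m.
For the base case m = 3: h(3) = 6 = 6·(1), so 6 | h(3).
Inductive step: suppose the statement holds for some j ≥ 3, i.e. 6 | h(j). Then
h(j+1) − h(j) = (j-1)·j·(j+1) − (j-2)·(j-1)·j = (j-1)·j·[(j+1) − (j-2)] = 3·(j-1)·j. The product of 2 consecutive integers is divisible by (2)! = 2, so h(j+1) − h(j) is divisible by 3·2 = 6. By the inductive hypothesis 6 | h(j), hence 6 | h(j+1).
By the principle of mathematical induction, the result holds for all m ≥ 3.
Therefore the largest such d is 6.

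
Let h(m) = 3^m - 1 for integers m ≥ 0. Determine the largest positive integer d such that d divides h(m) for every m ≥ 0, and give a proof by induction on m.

d = 2

Computing the first values: h(0) = 0 and h(1) = 2; gcd(0, 2) = 2, so d ≤ 2.
We prove 2 | 3^m - 1 for all m ≥ 0 by induction on m.
When m = 0: h(0) = 0 = 2·(0), so 2 | h(0).
Inductive step: suppose the statement holds for some k ≥ 0, i.e. 2 | h(k). Then
h(k+1) = 3^(k+1) - 1 = 3·(3^k - 1) + 2 = 3·h(k) + 2. The first term is divisible by 2 by the inductive hypothesis, and 2 is divisible by 2. Hence 2 | h(k+1).
This completes the induction.
Therefore the largest such d is 2.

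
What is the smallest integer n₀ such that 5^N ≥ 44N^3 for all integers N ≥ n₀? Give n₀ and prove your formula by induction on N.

n₀ = 6

At N = 5: 3125 < 5500, so the inequality fails and n₀ ≥ 6. We prove 5^N ≥ 44N^3 for all N ≥ 6.
Base step (N = 6): 5^N = 15625 and 44N^3 = 9504, so 15625 ≥ 9504.
Inductive step: suppose the statement holds for some j ≥ 6, so 5^j ≥ 44j^3.
Then 5^(j + 1) = 5·(5^j) ≥ 5·(44j^3).
Also, for j ≥ 6 we have 5·(44j^3) ≥ 44(j+1)^3, since 5 ≥ (1 + 1/j)^3 for all j ≥ 6.
Combining, 5^(j + 1) ≥ 44(j+1)^3.
This completes the induction.
Hence the smallest such n₀ is 6.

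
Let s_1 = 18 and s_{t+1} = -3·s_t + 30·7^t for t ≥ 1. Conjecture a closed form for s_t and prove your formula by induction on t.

s_t = (-3)^t + 3·7^t

Computing the first terms: s_1 = 18, s_2 = 156, s_3 = 1002. This suggests s_t = (-3)^t + 3·7^t.
Base step (t = 1): the formula gives 18 = 18 = s_1.
Suppose the result is true for t = m, so s_m = (-3)^m + 3·7^m.
Then s_{m+1} = -3·s_m + 30·7^m = -3·((-3)^m + 3·7^m) + 30·7^m = (-3)^(m + 1) + 3·7^(m + 1),
which is the claimed formula at t = m+1.
By induction, the statement is established for all t ≥ 1.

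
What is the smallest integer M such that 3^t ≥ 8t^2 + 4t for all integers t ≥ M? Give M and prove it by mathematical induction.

M = 5

At t = 4: 81 < 144, so the inequality fails and M ≥ 5. We prove 3^t ≥ 8t^2 + 4t for all t ≥ 5.
When t = 5: 3^t = 243 and 8t^2 + 4t = 220, so 243 ≥ 220.
Suppose the result is true for t = k, so 3^k ≥ 8k^2 + 4k.
Then 3^(k + 1) = 3·(3^k) ≥ 3·(8k^2 + 4k).
Also, for k ≥ 5 we have 3·(8k^2 + 4k) ≥ 8(k+1)^2 + 4(k+1), since 3·(8k^2 + 4k) − (8(k+1)^2 + 4(k+1)) = 16k^2 - 8k - 12, which is nonnegative for all k ≥ 5.
Combining, 3^(k + 1) ≥ 8(k+1)^2 + 4(k+1).
By the principle of mathematical induction, the result holds for all t ≥ 5.
Hence the smallest such M is 5.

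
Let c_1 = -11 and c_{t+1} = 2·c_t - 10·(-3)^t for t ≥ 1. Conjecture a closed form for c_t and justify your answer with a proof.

c_t = 2(-3)^t - 5·2^(t - 1)

Computing the first terms: c_1 = -11, c_2 = 8, c_3 = -74. This suggests c_t = 2(-3)^t - 5·2^(t - 1).
Base step (t = 1): the formula gives -11 = -11 = c_1.
For the inductive step, assume it holds for an arbitrary j ≥ 1, so c_j = 2(-3)^j - 5·2^(j - 1).
Then c_{j+1} = 2·c_j - 10·(-3)^j = 2·(2(-3)^j - 5·2^(j - 1)) - 10·(-3)^j = 2(-3)^(j + 1) - 5·2^j = 2(-3)^(j+1) - 5·2^((j+1) - 1),
which is the claimed formula at t = j+1.
By induction, the statement is established for all t ≥ 1.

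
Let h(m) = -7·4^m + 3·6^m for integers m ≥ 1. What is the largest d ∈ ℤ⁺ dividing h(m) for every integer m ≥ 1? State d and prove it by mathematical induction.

Computing the first values: h(1) = -10 and h(2) = -4; gcd(-10, -4) = 2, so d ≤ 2.
We prove 2 | -7·4^m + 3·6^m for all m ≥ 1 by induction on m.
For the base case m = 1: h(1) = -10 = 2·(-5), so 2 | h(1).
Inductive step: suppose the statement holds for some r ≥ 1, i.e. 2 | h(r). Then
h(r+1) − 6·h(r) = (-7·4^(r+1) + 3·6^(r+1)) − 6·(-7·4^r + 3·6^r) = (-7)·4^r·(4 − 6) = (14)·4^r. Since 2 | h(r) by the inductive hypothesis, 2 | 6·h(r); and 2 | 14 since 14 = 2·7. Therefore 2 | h(r+1).
By the principle of mathematical induction, the result holds for all m ≥ 1.
Therefore the largest such d is 2.

d = 2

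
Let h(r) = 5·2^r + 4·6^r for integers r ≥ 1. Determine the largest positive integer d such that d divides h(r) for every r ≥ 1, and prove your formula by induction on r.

Computing the first values: h(1) = 34 and h(2) = 164; gcd(34, 164) = 2, so d ≤ 2.
We prove 2 | 5·2^r + 4·6^r for all r ≥ 1 by induction on r.
When r = 1: h(1) = 34 = 2·(17), so 2 | h(1).
Suppose the result is true for r = m, i.e. 2 | h(m). Then
h(m+1) − 6·h(m) = (5·2^(m+1) + 4·6^(m+1)) − 6·(5·2^m + 4·6^m) = (5)·2^m·(2 − 6) = (-20)·2^m. Since 2 | h(m) by the inductive hypothesis, 2 | 6·h(m); and 2 | -20 since -20 = 2·-10. Therefore 2 | h(m+1).
Hence, by induction on r, the claim holds for every r ≥ 1.
Therefore the largest such d is 2.

d = 2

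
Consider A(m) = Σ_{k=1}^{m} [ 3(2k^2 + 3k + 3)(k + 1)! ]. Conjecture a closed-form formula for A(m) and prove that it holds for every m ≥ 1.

A(m) = (6m + 3)(m + 2)! - 6

We claim A(m) = (6m + 3)(m + 2)! - 6 for all m ≥ 1.
Base step (m = 1): A(1) = 48, and the closed form gives 48. They agree.
Inductive step: suppose the statement holds for some k ≥ 1, so A(k) = (6k + 3)(k + 2)! - 6.
Then A(k+1) = A(k) + (3(2k^2 + 7k + 8)(k + 2)!) = ((6k + 3)(k + 2)! - 6) + (3(2k^2 + 7k + 8)(k + 2)!).
Simplifying, A(k+1) = (6(k+1) + 3)((k+1) + 2)! - 6,
which is the closed form with m = k+1.
Hence, by induction on m, the claim holds for every m ≥ 1.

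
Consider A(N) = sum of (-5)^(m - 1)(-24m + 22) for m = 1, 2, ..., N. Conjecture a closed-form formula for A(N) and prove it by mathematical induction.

We claim A(N) = (-5)^N(4N - 3) + 3 for all N ≥ 1.
For the base case N = 1: A(1) = -2, and the closed form gives -2. They agree.
For the inductive step, assume it holds for an arbitrary m ≥ 1, so A(m) = (-5)^m(4m - 3) + 3.
Then A(m+1) = A(m) + ((-5)^m(-24m - 2)) = ((-5)^m(4m - 3) + 3) + ((-5)^m(-24m - 2)).
Simplifying, A(m+1) = -20(-5)^m·m - 5(-5)^m + 3 = (-5)^(m+1)(4(m+1) - 3) + 3,
which is the closed form with N = m+1.
By the principle of mathematical induction, the result holds for all N ≥ 1.

A(N) = (-5)^N(4N - 3) + 3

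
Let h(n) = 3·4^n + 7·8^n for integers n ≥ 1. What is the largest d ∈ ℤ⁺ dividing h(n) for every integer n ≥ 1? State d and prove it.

d = 4

Computing the first values: h(1) = 68 and h(2) = 496; gcd(68, 496) = 4, so d ≤ 4.
We prove 4 | 3·4^n + 7·8^n for all n ≥ 1 by induction on n.
For the base case n = 1: h(1) = 68 = 4·(17), so 4 | h(1).
Inductive step: assume the claim holds for n = k, i.e. 4 | h(k). Then
h(k+1) − 8·h(k) = (3·4^(k+1) + 7·8^(k+1)) − 8·(3·4^k + 7·8^k) = (3)·4^k·(4 − 8) = (-12)·4^k. Since 4 | h(k) by the inductive hypothesis, 4 | 8·h(k); and 4 | -12 since -12 = 4·-3. Therefore 4 | h(k+1).
Hence, by induction on n, the claim holds for every n ≥ 1.
Therefore the largest such d is 4.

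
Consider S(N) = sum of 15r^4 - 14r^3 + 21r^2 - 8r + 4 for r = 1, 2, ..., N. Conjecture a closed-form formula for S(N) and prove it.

S(N) = N(3N^4 + 4N^3 + 5N^2 + 3N + 3)

We claim S(N) = N(3N^4 + 4N^3 + 5N^2 + 3N + 3) for all N ≥ 1.
For the base case N = 1: S(1) = 18, and the closed form gives 18. They agree.
Inductive step: assume the claim holds for N = r, so S(r) = r(3r^4 + 4r^3 + 5r^2 + 3r + 3).
Then S(r+1) = S(r) + (15r^4 + 46r^3 + 69r^2 + 52r + 18) = (r(3r^4 + 4r^3 + 5r^2 + 3r + 3)) + (15r^4 + 46r^3 + 69r^2 + 52r + 18).
Simplifying, S(r+1) = (r + 1)(3r^4 + 16r^3 + 35r^2 + 37r + 18) = (r+1)(3(r+1)^4 + 4(r+1)^3 + 5(r+1)^2 + 3(r+1) + 3),
which is the closed form with N = r+1.
By the principle of mathematical induction, the result holds for all N ≥ 1.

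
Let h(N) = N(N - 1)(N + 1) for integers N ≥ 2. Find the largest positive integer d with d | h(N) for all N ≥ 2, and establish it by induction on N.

d = 6

Computing the first values: h(2) = 6 and h(3) = 24; gcd(6, 24) = 6, so d ≤ 6.
We prove 6 | N(N - 1)(N + 1) for all N ≥ 2 by induction on N.
For the base case N = 2: h(2) = 6 = 6·(1), so 6 | h(2).
Suppose the result is true for N = k, i.e. 6 | h(k). Then
h(k+1) − h(k) = k·(k+1)·(k+2) − (k-1)·k·(k+1) = k·(k+1)·[(k+2) − (k-1)] = 3·k·(k+1). The product of 2 consecutive integers is divisible by (2)! = 2, so h(k+1) − h(k) is divisible by 3·2 = 6. By the inductive hypothesis 6 | h(k), hence 6 | h(k+1).
Hence, by induction on N, the claim holds for every N ≥ 2.
Therefore the largest such d is 6.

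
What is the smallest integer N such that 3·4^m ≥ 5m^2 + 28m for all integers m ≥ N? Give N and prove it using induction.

At m = 2: 48 < 76, so the inequality fails and N ≥ 3. We prove 3·4^m ≥ 5m^2 + 28m for all m ≥ 3.
Base step (m = 3): 3·4^m = 192 and 5m^2 + 28m = 129, so 192 ≥ 129.
Inductive step: assume the claim holds for m = p, so 3·4^p ≥ 5p^2 + 28p.
Then 3·4^(p + 1) = 4·(3·4^p) ≥ 4·(5p^2 + 28p).
Also, for p ≥ 3 we have 4·(5p^2 + 28p) ≥ 5(p+1)^2 + 28(p+1), since 4·(5p^2 + 28p) − (5(p+1)^2 + 28(p+1)) = 15p^2 + 74p - 33, which is nonnegative for all p ≥ 3.
Combining, 3·4^(p + 1) ≥ 5(p+1)^2 + 28(p+1).
This completes the induction.
Hence the smallest such N is 3.

N = 3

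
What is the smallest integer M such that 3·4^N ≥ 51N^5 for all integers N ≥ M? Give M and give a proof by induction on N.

At N = 10: 3145728 < 5100000, so the inequality fails and M ≥ 11. We prove 3·4^N ≥ 51N^5 for all N ≥ 11.
For the base case N = 11: 3·4^N = 12582912 and 51N^5 = 8213601, so 12582912 ≥ 8213601.
Inductive step: assume the claim holds for N = p, so 3·4^p ≥ 51p^5.
Then 3·4^(p + 1) = 4·(3·4^p) ≥ 4·(51p^5).
Also, for p ≥ 11 we have 4·(51p^5) ≥ 51(p+1)^5, since 4 ≥ (1 + 1/p)^5 for all p ≥ 11.
Combining, 3·4^(p + 1) ≥ 51(p+1)^5.
Hence, by induction on N, the claim holds for every N ≥ 11.
Hence the smallest such M is 11.

M = 11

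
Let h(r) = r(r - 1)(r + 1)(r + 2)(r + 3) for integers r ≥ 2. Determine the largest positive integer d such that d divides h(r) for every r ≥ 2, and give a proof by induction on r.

Computing the first values: h(2) = 120 and h(3) = 720; gcd(120, 720) = 120, so d ≤ 120.
We prove 120 | r(r - 1)(r + 1)(r + 2)(r + 3) for all r ≥ 2 by induction on r.
Base step (r = 2): h(2) = 120 = 120·(1), so 120 | h(2).
Suppose the result is true for r = i, i.e. 120 | h(i). Then
h(i+1) − h(i) = i·(i+1)·(i+2)·(i+3)·(i+4) − (i-1)·i·(i+1)·(i+2)·(i+3) = i·(i+1)·(i+2)·(i+3)·[(i+4) − (i-1)] = 5·i·(i+1)·(i+2)·(i+3). The product of 4 consecutive integers is divisible by (4)! = 24, so h(i+1) − h(i) is divisible by 5·24 = 120. By the inductive hypothesis 120 | h(i), hence 120 | h(i+1).
By the principle of mathematical induction, the result holds for all r ≥ 2.
Therefore the largest such d is 120.

d = 120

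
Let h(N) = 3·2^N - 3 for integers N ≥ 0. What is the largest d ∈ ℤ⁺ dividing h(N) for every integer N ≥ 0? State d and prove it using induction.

d = 3

Computing the first values: h(0) = 0 and h(1) = 3; gcd(0, 3) = 3, so d ≤ 3.
We prove 3 | 3·2^N - 3 for all N ≥ 0 by induction on N.
When N = 0: h(0) = 0 = 3·(0), so 3 | h(0).
For the inductive step, assume it holds for an arbitrary r ≥ 0, i.e. 3 | h(r). Then
h(r+1) = 3·2^(r+1) - 3 = 2·(3·2^r - 3) + 3 = 2·h(r) + 3. The first term is divisible by 3 by the inductive hypothesis, and 3 is divisible by 3. Hence 3 | h(r+1).
Hence, by induction on N, the claim holds for every N ≥ 0.
Therefore the largest such d is 3.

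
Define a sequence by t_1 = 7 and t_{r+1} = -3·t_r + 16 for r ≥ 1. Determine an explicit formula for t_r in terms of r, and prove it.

t_r = -(-3)^r + 4

Computing the first terms: t_1 = 7, t_2 = -5, t_3 = 31. This suggests t_r = -(-3)^r + 4.
When r = 1: the formula gives 7 = 7 = t_1.
Inductive step: assume the claim holds for r = j, so t_j = -(-3)^j + 4.
Then t_{j+1} = -3·t_j + 16 = -3·(-(-3)^j + 4) + 16 = -(-3)^(j + 1) + 4,
which is the claimed formula at r = j+1.
By the principle of mathematical induction, the result holds for all r ≥ 1.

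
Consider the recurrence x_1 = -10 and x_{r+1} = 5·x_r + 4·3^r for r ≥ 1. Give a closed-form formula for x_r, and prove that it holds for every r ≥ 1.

Computing the first terms: x_1 = -10, x_2 = -38, x_3 = -154. This suggests x_r = -2·3^r - 4·5^(r - 1).
Base step (r = 1): the formula gives -10 = -10 = x_1.
For the inductive step, assume it holds for an arbitrary k ≥ 1, so x_k = -2·3^k - 4·5^(k - 1).
Then x_{k+1} = 5·x_k + 4·3^k = 5·(-2·3^k - 4·5^(k - 1)) + 4·3^k = -2·3^(k + 1) - 4·5^k = -2·3^(k+1) - 4·5^((k+1) - 1),
which is the claimed formula at r = k+1.
Hence, by induction on r, the claim holds for every r ≥ 1.

x_r = -2·3^r - 4·5^(r - 1)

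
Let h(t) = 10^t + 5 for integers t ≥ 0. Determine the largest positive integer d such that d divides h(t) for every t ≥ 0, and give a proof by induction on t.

d = 3

Computing the first values: h(0) = 6 and h(1) = 15; gcd(6, 15) = 3, so d ≤ 3.
We prove 3 | 10^t + 5 for all t ≥ 0 by induction on t.
For the base case t = 0: h(0) = 6 = 3·(2), so 3 | h(0).
Suppose the result is true for t = r, i.e. 3 | h(r). Then
h(r+1) = 10^(r+1) + 5 = 10·(10^r + 5) - 45 = 10·h(r) - 45. The first term is divisible by 3 by the inductive hypothesis, and -45 is divisible by 3. Hence 3 | h(r+1).
Hence, by induction on t, the claim holds for every t ≥ 0.
Therefore the largest such d is 3.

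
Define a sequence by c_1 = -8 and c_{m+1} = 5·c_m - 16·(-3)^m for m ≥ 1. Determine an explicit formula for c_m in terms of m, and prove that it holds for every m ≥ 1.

Computing the first terms: c_1 = -8, c_2 = 8, c_3 = -104. This suggests c_m = 2(-3)^m - 2·5^(m - 1).
Base step (m = 1): the formula gives -8 = -8 = c_1.
Suppose the result is true for m = i, so c_i = 2(-3)^i - 2·5^(i - 1).
Then c_{i+1} = 5·c_i - 16·(-3)^i = 5·(2(-3)^i - 2·5^(i - 1)) - 16·(-3)^i = 2(-3)^(i + 1) - 2·5^i = 2(-3)^(i+1) - 2·5^((i+1) - 1),
which is the claimed formula at m = i+1.
This completes the induction.

c_m = 2(-3)^m - 2·5^(m - 1)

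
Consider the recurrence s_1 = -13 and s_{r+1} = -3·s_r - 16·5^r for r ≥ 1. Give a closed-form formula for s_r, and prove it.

Computing the first terms: s_1 = -13, s_2 = -41, s_3 = -277. This suggests s_r = (-3)^r - 2·5^r.
For the base case r = 1: the formula gives -13 = -13 = s_1.
Inductive step: assume the claim holds for r = m, so s_m = (-3)^m - 2·5^m.
Then s_{m+1} = -3·s_m - 16·5^m = -3·((-3)^m - 2·5^m) - 16·5^m = (-3)^(m + 1) - 2·5^(m + 1),
which is the claimed formula at r = m+1.
This completes the induction.

s_r = (-3)^r - 2·5^r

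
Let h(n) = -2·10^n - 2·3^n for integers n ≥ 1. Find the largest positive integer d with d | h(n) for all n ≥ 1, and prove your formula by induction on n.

Computing the first values: h(1) = -26 and h(2) = -218; gcd(-26, -218) = 2, so d ≤ 2.
We prove 2 | -2·10^n - 2·3^n for all n ≥ 1 by induction on n.
For the base case n = 1: h(1) = -26 = 2·(-13), so 2 | h(1).
Inductive step: assume the claim holds for n = j, i.e. 2 | h(j). Then
h(j+1) − 10·h(j) = (-2·10^(j+1) - 2·3^(j+1)) − 10·(-2·10^j - 2·3^j) = (-2)·3^j·(3 − 10) = (14)·3^j. Since 2 | h(j) by the inductive hypothesis, 2 | 10·h(j); and 2 | 14 since 14 = 2·7. Therefore 2 | h(j+1).
Hence, by induction on n, the claim holds for every n ≥ 1.
Therefore the largest such d is 2.

d = 2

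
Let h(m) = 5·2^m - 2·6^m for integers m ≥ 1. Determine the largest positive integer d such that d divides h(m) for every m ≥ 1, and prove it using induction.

Computing the first values: h(1) = -2 and h(2) = -52; gcd(-2, -52) = 2, so d ≤ 2.
We prove 2 | 5·2^m - 2·6^m for all m ≥ 1 by induction on m.
Base step (m = 1): h(1) = -2 = 2·(-1), so 2 | h(1).
For the inductive step, assume it holds for an arbitrary k ≥ 1, i.e. 2 | h(k). Then
h(k+1) − 6·h(k) = (5·2^(k+1) - 2·6^(k+1)) − 6·(5·2^k - 2·6^k) = (5)·2^k·(2 − 6) = (-20)·2^k. Since 2 | h(k) by the inductive hypothesis, 2 | 6·h(k); and 2 | -20 since -20 = 2·-10. Therefore 2 | h(k+1).
By the principle of mathematical induction, the result holds for all m ≥ 1.
Therefore the largest such d is 2.

d = 2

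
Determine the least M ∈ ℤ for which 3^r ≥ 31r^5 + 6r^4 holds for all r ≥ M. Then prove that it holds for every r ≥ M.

At r = 15: 14348907 < 23844375, so the inequality fails and M ≥ 16. We prove 3^r ≥ 31r^5 + 6r^4 for all r ≥ 16.
Base step (r = 16): 3^r = 43046721 and 31r^5 + 6r^4 = 32899072, so 43046721 ≥ 32899072.
Suppose the result is true for r = k, so 3^k ≥ 31k^5 + 6k^4.
Then 3^(k + 1) = 3·(3^k) ≥ 3·(31k^5 + 6k^4).
Also, for k ≥ 16 we have 3·(31k^5 + 6k^4) ≥ 31(k+1)^5 + 6(k+1)^4, since 3·(31k^5 + 6k^4) − (31(k+1)^5 + 6(k+1)^4) = 62k^5 - 143k^4 - 334k^3 - 346k^2 - 179k - 37, which is nonnegative for all k ≥ 16.
Combining, 3^(k + 1) ≥ 31(k+1)^5 + 6(k+1)^4.
By the principle of mathematical induction, the result holds for all r ≥ 16.
Hence the smallest such M is 16.

M = 16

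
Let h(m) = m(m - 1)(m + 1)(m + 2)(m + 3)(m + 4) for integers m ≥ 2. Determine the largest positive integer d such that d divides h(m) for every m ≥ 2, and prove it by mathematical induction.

d = 720

Computing the first values: h(2) = 720 and h(3) = 5040; gcd(720, 5040) = 720, so d ≤ 720.
We prove 720 | m(m - 1)(m + 1)(m + 2)(m + 3)(m + 4) for all m ≥ 2 by induction on m.
Base step (m = 2): h(2) = 720 = 720·(1), so 720 | h(2).
For the inductive step, assume it holds for an arbitrary j ≥ 2, i.e. 720 | h(j). Then
h(j+1) − h(j) = j·(j+1)·(j+2)·(j+3)·(j+4)·(j+5) − (j-1)·j·(j+1)·(j+2)·(j+3)·(j+4) = j·(j+1)·(j+2)·(j+3)·(j+4)·[(j+5) − (j-1)] = 6·j·(j+1)·(j+2)·(j+3)·(j+4). The product of 5 consecutive integers is divisible by (5)! = 120, so h(j+1) − h(j) is divisible by 6·120 = 720. By the inductive hypothesis 720 | h(j), hence 720 | h(j+1).
By the principle of mathematical induction, the result holds for all m ≥ 2.
Therefore the largest such d is 720.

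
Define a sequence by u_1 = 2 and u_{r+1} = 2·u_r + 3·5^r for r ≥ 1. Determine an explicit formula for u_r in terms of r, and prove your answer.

u_r = -3·2^(r - 1) + 5^r

Computing the first terms: u_1 = 2, u_2 = 19, u_3 = 113. This suggests u_r = -3·2^(r - 1) + 5^r.
When r = 1: the formula gives 2 = 2 = u_1.
Inductive step: assume the claim holds for r = i, so u_i = -3·2^(i - 1) + 5^i.
Then u_{i+1} = 2·u_i + 3·5^i = 2·(-3·2^(i - 1) + 5^i) + 3·5^i = -3·2^i + 5^(i + 1) = -3·2^((i+1) - 1) + 5^(i+1),
which is the claimed formula at r = i+1.
By the principle of mathematical induction, the result holds for all r ≥ 1.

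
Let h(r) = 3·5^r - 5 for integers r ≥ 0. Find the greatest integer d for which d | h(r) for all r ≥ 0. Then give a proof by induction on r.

Computing the first values: h(0) = -2 and h(1) = 10; gcd(-2, 10) = 2, so d ≤ 2.
We prove 2 | 3·5^r - 5 for all r ≥ 0 by induction on r.
When r = 0: h(0) = -2 = 2·(-1), so 2 | h(0).
Inductive step: suppose the statement holds for some p ≥ 0, i.e. 2 | h(p). Then
h(p+1) = 3·5^(p+1) - 5 = 5·(3·5^p - 5) + 20 = 5·h(p) + 20. The first term is divisible by 2 by the inductive hypothesis, and 20 is divisible by 2. Hence 2 | h(p+1).
By the principle of mathematical induction, the result holds for all r ≥ 0.
Therefore the largest such d is 2.

d = 2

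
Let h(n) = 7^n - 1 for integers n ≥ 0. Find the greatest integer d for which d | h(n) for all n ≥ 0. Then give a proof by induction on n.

d = 6

Computing the first values: h(0) = 0 and h(1) = 6; gcd(0, 6) = 6, so d ≤ 6.
We prove 6 | 7^n - 1 for all n ≥ 0 by induction on n.
When n = 0: h(0) = 0 = 6·(0), so 6 | h(0).
Inductive step: assume the claim holds for n = p, i.e. 6 | h(p). Then
h(p+1) = 7^(p+1) - 1 = 7·(7^p - 1) + 6 = 7·h(p) + 6. The first term is divisible by 6 by the inductive hypothesis, and 6 is divisible by 6. Hence 6 | h(p+1).
Hence, by induction on n, the claim holds for every n ≥ 0.
Therefore the largest such d is 6.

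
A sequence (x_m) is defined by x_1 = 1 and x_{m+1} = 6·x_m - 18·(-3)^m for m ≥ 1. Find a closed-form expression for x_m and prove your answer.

x_m = 2(-3)^m + 7·6^(m - 1)

Computing the first terms: x_1 = 1, x_2 = 60, x_3 = 198. This suggests x_m = 2(-3)^m + 7·6^(m - 1).
Base case (m = 1): the formula gives 1 = 1 = x_1.
For the inductive step, assume it holds for an arbitrary r ≥ 1, so x_r = 2(-3)^r + 7·6^(r - 1).
Then x_{r+1} = 6·x_r - 18·(-3)^r = 6·(2(-3)^r + 7·6^(r - 1)) - 18·(-3)^r = 2(-3)^(r + 1) + 7·6^r = 2(-3)^(r+1) + 7·6^((r+1) - 1),
which is the claimed formula at m = r+1.
Hence, by induction on m, the claim holds for every m ≥ 1.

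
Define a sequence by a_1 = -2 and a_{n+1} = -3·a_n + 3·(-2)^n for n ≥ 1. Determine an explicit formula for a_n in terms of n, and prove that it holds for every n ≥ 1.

Computing the first terms: a_1 = -2, a_2 = 0, a_3 = 12. This suggests a_n = 3(-2)^n + 4(-3)^(n - 1).
For the base case n = 1: the formula gives -2 = -2 = a_1.
For the inductive step, assume it holds for an arbitrary j ≥ 1, so a_j = 3(-2)^j + 4(-3)^(j - 1).
Then a_{j+1} = -3·a_j + 3·(-2)^j = -3·(3(-2)^j + 4(-3)^(j - 1)) + 3·(-2)^j = 3(-2)^(j + 1) + 4(-3)^j = 3(-2)^(j+1) + 4(-3)^((j+1) - 1),
which is the claimed formula at n = j+1.
Hence, by induction on n, the claim holds for every n ≥ 1.

a_n = 3(-2)^n + 4(-3)^(n - 1)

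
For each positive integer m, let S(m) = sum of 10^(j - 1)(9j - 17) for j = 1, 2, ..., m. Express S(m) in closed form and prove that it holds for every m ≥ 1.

S(m) = 10^m(m - 2) + 2

We claim S(m) = 10^m(m - 2) + 2 for all m ≥ 1.
Base step (m = 1): S(1) = -8, and the closed form gives -8. They agree.
Suppose the result is true for m = j, so S(j) = 10^j(j - 2) + 2.
Then S(j+1) = S(j) + (10^j(9j - 8)) = (10^j(j - 2) + 2) + (10^j(9j - 8)).
Simplifying, S(j+1) = 10·10^j·j - 10·10^j + 2 = 10^(j+1)((j+1) - 2) + 2,
which is the closed form with m = j+1.
By induction, the statement is established for all m ≥ 1.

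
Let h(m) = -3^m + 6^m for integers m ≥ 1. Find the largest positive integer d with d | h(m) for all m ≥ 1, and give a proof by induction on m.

Computing the first values: h(1) = 3 and h(2) = 27; gcd(3, 27) = 3, so d ≤ 3.
We prove 3 | -3^m + 6^m for all m ≥ 1 by induction on m.
For the base case m = 1: h(1) = 3 = 3·(1), so 3 | h(1).
For the inductive step, assume it holds for an arbitrary r ≥ 1, i.e. 3 | h(r). Then
6^{r+1} − 3^{r+1} = 6·6^r − 3·3^r = 6·(6^r − 3^r) + (3)·3^r. The first term is divisible by 3 by the inductive hypothesis, and the second term (3)·3^r is divisible by 3 since 3 | 3. Hence 3 | h(r+1).
Hence, by induction on m, the claim holds for every m ≥ 1.
Therefore the largest such d is 3.

d = 3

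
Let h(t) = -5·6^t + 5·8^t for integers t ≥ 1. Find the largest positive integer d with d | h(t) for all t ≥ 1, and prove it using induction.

d = 10

Computing the first values: h(1) = 10 and h(2) = 140; gcd(10, 140) = 10, so d ≤ 10.
We prove 10 | -5·6^t + 5·8^t for all t ≥ 1 by induction on t.
Base step (t = 1): h(1) = 10 = 10·(1), so 10 | h(1).
Inductive step: suppose the statement holds for some i ≥ 1, i.e. 10 | h(i). Then
h(i+1) − 8·h(i) = (-5·6^(i+1) + 5·8^(i+1)) − 8·(-5·6^i + 5·8^i) = (-5)·6^i·(6 − 8) = (10)·6^i. Since 10 | h(i) by the inductive hypothesis, 10 | 8·h(i); and 10 | 10 since 10 = 10·1. Therefore 10 | h(i+1).
This completes the induction.
Therefore the largest such d is 10.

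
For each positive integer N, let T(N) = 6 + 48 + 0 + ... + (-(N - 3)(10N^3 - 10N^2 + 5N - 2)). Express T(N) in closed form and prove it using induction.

T(N) = -N(2N^4 - 5N^3 - 5N^2 - N + 3)

We claim T(N) = -N(2N^4 - 5N^3 - 5N^2 - N + 3) for all N ≥ 1.
For the base case N = 1: T(1) = 6, and the closed form gives 6. They agree.
Inductive step: assume the claim holds for N = i, so T(i) = i(-2i^4 + 5i^3 + 5i^2 + i - 3).
Then T(i+1) = T(i) + (-10i^4 + 25i^2 + 27i + 6) = (i(-2i^4 + 5i^3 + 5i^2 + i - 3)) + (-10i^4 + 25i^2 + 27i + 6).
Simplifying, T(i+1) = -(i + 1)(2i^4 + 3i^3 - 8i^2 - 18i - 6) = -(i+1)(2(i+1)^4 - 5(i+1)^3 - 5(i+1)^2 - (i+1) + 3),
which is the closed form with N = i+1.
This completes the induction.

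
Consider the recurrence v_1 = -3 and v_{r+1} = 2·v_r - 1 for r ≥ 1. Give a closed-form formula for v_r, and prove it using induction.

v_r = -2^(r + 1) + 1

Computing the first terms: v_1 = -3, v_2 = -7, v_3 = -15. This suggests v_r = -2^(r + 1) + 1.
When r = 1: the formula gives -3 = -3 = v_1.
Inductive step: suppose the statement holds for some p ≥ 1, so v_p = -2^(p + 1) + 1.
Then v_{p+1} = 2·v_p - 1 = 2·(-2^(p + 1) + 1) - 1 = -2^(p + 2) + 1 = -2^((p+1) + 1) + 1,
which is the claimed formula at r = p+1.
By the principle of mathematical induction, the result holds for all r ≥ 1.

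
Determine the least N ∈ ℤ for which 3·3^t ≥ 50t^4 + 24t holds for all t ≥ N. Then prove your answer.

At t = 11: 531441 < 732314, so the inequality fails and N ≥ 12. We prove 3·3^t ≥ 50t^4 + 24t for all t ≥ 12.
When t = 12: 3·3^t = 1594323 and 50t^4 + 24t = 1037088, so 1594323 ≥ 1037088.
Inductive step: suppose the statement holds for some m ≥ 12, so 3·3^m ≥ 50m^4 + 24m.
Then 3·3^(m + 1) = 3·(3·3^m) ≥ 3·(50m^4 + 24m).
Also, for m ≥ 12 we have 3·(50m^4 + 24m) ≥ 50(m+1)^4 + 24(m+1), since 3·(50m^4 + 24m) − (50(m+1)^4 + 24(m+1)) = 100m^4 - 200m^3 - 300m^2 - 152m - 74, which is nonnegative for all m ≥ 12.
Combining, 3·3^(m + 1) ≥ 50(m+1)^4 + 24(m+1).
This completes the induction.
Hence the smallest such N is 12.

N = 12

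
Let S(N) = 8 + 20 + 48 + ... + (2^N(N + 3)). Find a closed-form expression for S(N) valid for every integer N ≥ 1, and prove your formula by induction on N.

We claim S(N) = 2·2^N(N + 2) - 4 for all N ≥ 1.
Base step (N = 1): S(1) = 8, and the closed form gives 8. They agree.
Suppose the result is true for N = r, so S(r) = 2·2^r(r + 2) - 4.
Then S(r+1) = S(r) + (2^(r + 1)(r + 4)) = (2·2^r(r + 2) - 4) + (2^(r + 1)(r + 4)).
Simplifying, S(r+1) = 4·2^r·r + 12·2^r - 4 = 2·2^(r+1)((r+1) + 2) - 4,
which is the closed form with N = r+1.
By induction, the statement is established for all N ≥ 1.

S(N) = 2·2^N(N + 2) - 4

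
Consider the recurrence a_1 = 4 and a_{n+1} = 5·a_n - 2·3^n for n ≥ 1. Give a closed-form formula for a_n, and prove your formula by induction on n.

a_n = 3^n + 5^(n - 1)

Computing the first terms: a_1 = 4, a_2 = 14, a_3 = 52. This suggests a_n = 3^n + 5^(n - 1).
Base step (n = 1): the formula gives 4 = 4 = a_1.
Inductive step: assume the claim holds for n = m, so a_m = 3^m + 5^(m - 1).
Then a_{m+1} = 5·a_m - 2·3^m = 5·(3^m + 5^(m - 1)) - 2·3^m = 3^(m + 1) + 5^m = 3^(m+1) + 5^((m+1) - 1),
which is the claimed formula at n = m+1.
By the principle of mathematical induction, the result holds for all n ≥ 1.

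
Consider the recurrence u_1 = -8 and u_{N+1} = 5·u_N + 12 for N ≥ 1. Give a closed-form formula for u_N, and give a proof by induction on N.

Computing the first terms: u_1 = -8, u_2 = -28, u_3 = -128. This suggests u_N = -5^N - 3.
For the base case N = 1: the formula gives -8 = -8 = u_1.
For the inductive step, assume it holds for an arbitrary r ≥ 1, so u_r = -5^r - 3.
Then u_{r+1} = 5·u_r + 12 = 5·(-5^r - 3) + 12 = -5^(r + 1) - 3,
which is the claimed formula at N = r+1.
By induction, the statement is established for all N ≥ 1.

u_N = -5^N - 3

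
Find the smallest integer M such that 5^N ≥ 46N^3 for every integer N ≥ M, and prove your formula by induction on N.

M = 6

At N = 5: 3125 < 5750, so the inequality fails and M ≥ 6. We prove 5^N ≥ 46N^3 for all N ≥ 6.
Base case (N = 6): 5^N = 15625 and 46N^3 = 9936, so 15625 ≥ 9936.
Inductive step: assume the claim holds for N = k, so 5^k ≥ 46k^3.
Then 5^(k + 1) = 5·(5^k) ≥ 5·(46k^3).
Also, for k ≥ 6 we have 5·(46k^3) ≥ 46(k+1)^3, since 5 ≥ (1 + 1/k)^3 for all k ≥ 6.
Combining, 5^(k + 1) ≥ 46(k+1)^3.
By induction, the statement is established for all N ≥ 6.
Hence the smallest such M is 6.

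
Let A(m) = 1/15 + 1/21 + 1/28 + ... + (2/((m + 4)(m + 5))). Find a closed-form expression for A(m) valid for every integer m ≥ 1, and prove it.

A(m) = 2m/(5(m + 5))

We claim A(m) = 2m/(5(m + 5)) for all m ≥ 1.
Base step (m = 1): A(1) = 1/15, and the closed form gives 1/15. They agree.
Suppose the result is true for m = k, so A(k) = 2k/(5(k + 5)).
Then A(k+1) = A(k) + (2/((k + 5)(k + 6))) = (2k/(5(k + 5))) + (2/((k + 5)(k + 6))).
Simplifying, A(k+1) = 2(k + 1)/(5(k + 6)) = 2(k+1)/(5((k+1) + 5)),
which is the closed form with m = k+1.
This completes the induction.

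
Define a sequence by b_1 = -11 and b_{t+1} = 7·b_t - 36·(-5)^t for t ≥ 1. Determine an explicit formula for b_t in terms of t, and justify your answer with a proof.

b_t = 3(-5)^t + 4·7^(t - 1)

Computing the first terms: b_1 = -11, b_2 = 103, b_3 = -179. This suggests b_t = 3(-5)^t + 4·7^(t - 1).
For the base case t = 1: the formula gives -11 = -11 = b_1.
Suppose the result is true for t = p, so b_p = 3(-5)^p + 4·7^(p - 1).
Then b_{p+1} = 7·b_p - 36·(-5)^p = 7·(3(-5)^p + 4·7^(p - 1)) - 36·(-5)^p = 3(-5)^(p + 1) + 4·7^p = 3(-5)^(p+1) + 4·7^((p+1) - 1),
which is the claimed formula at t = p+1.
Hence, by induction on t, the claim holds for every t ≥ 1.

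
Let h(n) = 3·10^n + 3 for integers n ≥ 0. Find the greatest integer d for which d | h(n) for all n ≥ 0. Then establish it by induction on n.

Computing the first values: h(0) = 6 and h(1) = 33; gcd(6, 33) = 3, so d ≤ 3.
We prove 3 | 3·10^n + 3 for all n ≥ 0 by induction on n.
Base step (n = 0): h(0) = 6 = 3·(2), so 3 | h(0).
For the inductive step, assume it holds for an arbitrary m ≥ 0, i.e. 3 | h(m). Then
h(m+1) = 3·10^(m+1) + 3 = 10·(3·10^m + 3) - 27 = 10·h(m) - 27. The first term is divisible by 3 by the inductive hypothesis, and -27 is divisible by 3. Hence 3 | h(m+1).
By the principle of mathematical induction, the result holds for all n ≥ 0.
Therefore the largest such d is 3.

d = 3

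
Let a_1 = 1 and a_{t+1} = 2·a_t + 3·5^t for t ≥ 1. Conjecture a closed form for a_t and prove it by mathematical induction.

a_t = -2^(t + 1) + 5^t

Computing the first terms: a_1 = 1, a_2 = 17, a_3 = 109. This suggests a_t = -2^(t + 1) + 5^t.
For the base case t = 1: the formula gives 1 = 1 = a_1.
Suppose the result is true for t = r, so a_r = -2^(r + 1) + 5^r.
Then a_{r+1} = 2·a_r + 3·5^r = 2·(-2^(r + 1) + 5^r) + 3·5^r = -2^(r + 2) + 5^(r + 1) = -2^((r+1) + 1) + 5^(r+1),
which is the claimed formula at t = r+1.
By the principle of mathematical induction, the result holds for all t ≥ 1.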